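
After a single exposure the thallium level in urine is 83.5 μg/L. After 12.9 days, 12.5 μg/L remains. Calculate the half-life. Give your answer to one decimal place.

A/A₀ = 12.5/83.5 ≈ 0.1497.
n = log₂(6.68) ≈ 2.7398 half-lives elapsed in 12.9 days.
t½ = 12.9/2.7398 ≈ 4.7083 days.

4.7 days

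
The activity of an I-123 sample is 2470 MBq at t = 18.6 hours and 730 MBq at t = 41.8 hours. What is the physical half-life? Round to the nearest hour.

Over Δt = 41.8 − 18.6 = 23.2 hours, the level fell by a factor of 2470/730 ≈ 3.3836.
n = log₂(3.3836) ≈ 1.7585 half-lives, so t½ = 23.2/1.7585 ≈ 13.193 hours.

13 hours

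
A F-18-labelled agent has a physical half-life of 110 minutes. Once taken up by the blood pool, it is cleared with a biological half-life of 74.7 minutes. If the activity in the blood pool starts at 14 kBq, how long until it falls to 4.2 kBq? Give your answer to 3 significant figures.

77.3 minutes

1/t_eff = 1/t_phys + 1/t_biol = 1/110 + 1/74.7 = 0.022478 per minute.
t_eff = 110 × 74.7 / (110 + 74.7) ≈ 44.488 minutes.
n = log₂(14/4.2) ≈ 1.737; t = 1.737 × 44.488 ≈ 77.275 minutes.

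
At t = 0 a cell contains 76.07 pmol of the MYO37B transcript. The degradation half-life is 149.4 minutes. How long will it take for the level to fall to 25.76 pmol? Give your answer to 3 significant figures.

Fraction remaining = 25.76/76.07 ≈ 0.33864.
n = log₂(76.07/25.76) = ln(2.953)/ln 2 ≈ 1.5622 half-lives.
t = n × t½ = 1.5622 × 149.4 ≈ 233.39 minutes.

233 minutes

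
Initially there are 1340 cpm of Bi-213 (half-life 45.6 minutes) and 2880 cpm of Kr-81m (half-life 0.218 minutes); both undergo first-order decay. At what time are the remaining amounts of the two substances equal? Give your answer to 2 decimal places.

0.24 minutes

Set 1340·(1/2)^(t/45.6) = 2880·(1/2)^(t/0.218).
Taking log₂: log₂(1340/2880) = t·(1/45.6 − 1/0.218).
log₂(0.46528) = -1.1038; 1/45.6 − 1/0.218 = -4.5652.
t = -1.1038 / -4.5652 ≈ 0.24179 minutes.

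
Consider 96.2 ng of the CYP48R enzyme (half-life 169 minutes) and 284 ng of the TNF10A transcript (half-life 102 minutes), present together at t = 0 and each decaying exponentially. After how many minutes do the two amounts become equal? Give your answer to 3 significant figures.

Set 96.2·(1/2)^(t/169) = 284·(1/2)^(t/102).
Taking log₂: log₂(96.2/284) = t·(1/169 − 1/102).
log₂(0.33873) = -1.5618; 1/169 − 1/102 = -0.0038868.
t = -1.5618 / -0.0038868 ≈ 401.82 minutes.

402 minutes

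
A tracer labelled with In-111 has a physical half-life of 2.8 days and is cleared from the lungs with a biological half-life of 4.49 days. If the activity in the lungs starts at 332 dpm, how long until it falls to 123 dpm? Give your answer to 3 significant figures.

2.47 days

1/t_eff = 1/t_phys + 1/t_biol = 1/2.8 + 1/4.49 = 0.57986 per day.
t_eff = 2.8 × 4.49 / (2.8 + 4.49) ≈ 1.7246 days.
n = log₂(332/123) ≈ 1.4325; t = 1.4325 × 1.7246 ≈ 2.4705 days.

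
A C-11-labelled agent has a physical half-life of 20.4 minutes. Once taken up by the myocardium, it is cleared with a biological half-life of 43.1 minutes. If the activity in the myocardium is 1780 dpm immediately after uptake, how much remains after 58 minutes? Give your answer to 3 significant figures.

1/t_eff = 1/t_phys + 1/t_biol = 1/20.4 + 1/43.1 = 0.072221 per minute.
t_eff = 20.4 × 43.1 / (20.4 + 43.1) ≈ 13.846 minutes.
Remaining = 1780 × (1/2)^(58/13.846) = 1780 × (1/2)^4.1888 ≈ 97.6 dpm.

97.6 dpm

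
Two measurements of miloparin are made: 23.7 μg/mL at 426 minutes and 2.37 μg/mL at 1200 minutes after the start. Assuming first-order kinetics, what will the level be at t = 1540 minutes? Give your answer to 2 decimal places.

Over Δt = 1200 − 426 = 774 minutes, the level fell by a factor of 23.7/2.37 ≈ 10.
n = log₂(10) ≈ 3.3219 half-lives, so t½ = 774/3.3219 ≈ 233 minutes.
From t = 1200 to t = 1540: 2.37 × (1/2)^((1540−1200)/233) ≈ 0.86193 μg/mL.

0.86 μg/mL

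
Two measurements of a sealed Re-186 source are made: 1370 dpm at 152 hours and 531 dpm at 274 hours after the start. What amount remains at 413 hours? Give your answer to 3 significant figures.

180 dpm

Over Δt = 274 − 152 = 122 hours, the level fell by a factor of 1370/531 ≈ 2.58.
n = log₂(2.58) ≈ 1.3674 half-lives, so t½ = 122/1.3674 ≈ 89.221 hours.
From t = 274 to t = 413: 531 × (1/2)^((413−274)/89.221) ≈ 180.35 dpm.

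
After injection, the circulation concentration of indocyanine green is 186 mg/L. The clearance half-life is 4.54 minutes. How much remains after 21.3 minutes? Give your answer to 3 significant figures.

Number of half-lives: n = 21.3/4.54 ≈ 4.6916.
Remaining = 186 × (1/2)^4.6916 = 186 × 0.038697 ≈ 7.1977 mg/L.

7.20 mg/L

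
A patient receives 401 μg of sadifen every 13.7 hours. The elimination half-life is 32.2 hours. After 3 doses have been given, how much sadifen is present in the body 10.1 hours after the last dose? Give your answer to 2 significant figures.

The 3 doses were given 37.5, 23.8, 10.1 hours ago.
Total = 401·(1/2)^(37.5/32.2) + 401·(1/2)^(23.8/32.2) + 401·(1/2)^(10.1/32.2)
      = 178.88 + 240.24 + 322.64 ≈ 741.76 μg.

740 μg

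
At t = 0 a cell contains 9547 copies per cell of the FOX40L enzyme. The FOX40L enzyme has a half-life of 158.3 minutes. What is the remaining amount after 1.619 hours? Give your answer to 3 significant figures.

6240 copies per cell

Convert the elapsed time: 1.619 hours = 97.14 minutes.
Number of half-lives: n = 97.14/158.3 ≈ 0.61364.
Remaining = 9547 × (1/2)^0.61364 = 9547 × 0.65354 ≈ 6239.4 copies per cell.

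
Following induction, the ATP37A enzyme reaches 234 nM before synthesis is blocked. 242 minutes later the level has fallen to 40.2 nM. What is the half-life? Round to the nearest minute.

A/A₀ = 40.2/234 ≈ 0.17179.
n = log₂(5.8209) ≈ 2.5412 half-lives elapsed in 242 minutes.
t½ = 242/2.5412 ≈ 95.229 minutes.

95 minutes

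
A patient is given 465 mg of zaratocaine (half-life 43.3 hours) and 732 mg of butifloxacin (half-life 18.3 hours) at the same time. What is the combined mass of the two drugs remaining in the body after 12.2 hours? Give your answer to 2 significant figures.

zaratocaine: 465 × (1/2)^(12.2/43.3) = 465 × (1/2)^0.28176 ≈ 382.5 mg.
butifloxacin: 732 × (1/2)^(12.2/18.3) = 732 × (1/2)^0.66667 ≈ 461.13 mg.
Total = 382.5 + 461.13 ≈ 843.64 mg.

840 mg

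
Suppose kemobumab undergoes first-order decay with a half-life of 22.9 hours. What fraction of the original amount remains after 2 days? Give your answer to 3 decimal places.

2 days = 48 hours.
n = 48/22.9 ≈ 2.0961 half-lives.
Fraction remaining = (1/2)^2.0961 ≈ 0.23389.

0.234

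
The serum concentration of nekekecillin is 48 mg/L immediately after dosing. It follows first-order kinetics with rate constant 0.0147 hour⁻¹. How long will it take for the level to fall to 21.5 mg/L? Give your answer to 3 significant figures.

t½ = ln 2 / λ = 0.69315 / 0.0147 ≈ 47.153 hours.
Fraction remaining = 21.5/48 ≈ 0.44792.
n = log₂(48/21.5) = ln(2.2326)/ln 2 ≈ 1.1587 half-lives.
t = n × t½ = 1.1587 × 47.153 ≈ 54.636 hours.

54.6 hours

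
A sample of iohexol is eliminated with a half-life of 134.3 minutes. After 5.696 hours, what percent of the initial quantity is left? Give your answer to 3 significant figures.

5.696 hours = 341.76 minutes.
n = 341.76/134.3 ≈ 2.5448 half-lives.
Fraction remaining = (1/2)^2.5448 ≈ 0.17138, i.e. 17.138%.

17.1%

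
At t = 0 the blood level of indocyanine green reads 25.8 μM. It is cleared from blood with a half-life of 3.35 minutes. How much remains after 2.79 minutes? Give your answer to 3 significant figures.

Number of half-lives: n = 2.79/3.35 ≈ 0.83284.
Remaining = 25.8 × (1/2)^0.83284 = 25.8 × 0.56142 ≈ 14.485 μM.

14.5 μM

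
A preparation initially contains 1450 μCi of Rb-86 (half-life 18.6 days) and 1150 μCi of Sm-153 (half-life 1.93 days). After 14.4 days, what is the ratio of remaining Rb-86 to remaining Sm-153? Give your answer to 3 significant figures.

130

Rb-86: 1450 × (1/2)^(14.4/18.6) = 1450 × (1/2)^0.77419 ≈ 847.84 μCi.
Sm-153: 1150 × (1/2)^(14.4/1.93) = 1150 × (1/2)^7.4611 ≈ 6.5264 μCi.
Ratio ≈ 847.84 / 6.5264 ≈ 129.91.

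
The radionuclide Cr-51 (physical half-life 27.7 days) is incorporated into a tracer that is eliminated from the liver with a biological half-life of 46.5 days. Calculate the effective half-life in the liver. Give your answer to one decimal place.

17.4 days

1/t_eff = 1/t_phys + 1/t_biol = 1/27.7 + 1/46.5 = 0.057606 per day.
t_eff = 27.7 × 46.5 / (27.7 + 46.5) ≈ 17.359 days.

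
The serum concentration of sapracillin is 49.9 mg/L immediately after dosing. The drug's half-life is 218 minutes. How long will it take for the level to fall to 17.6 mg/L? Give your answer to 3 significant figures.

328 minutes

Fraction remaining = 17.6/49.9 ≈ 0.35271.
n = log₂(49.9/17.6) = ln(2.8352)/ln 2 ≈ 1.5035 half-lives.
t = n × t½ = 1.5035 × 218 ≈ 327.76 minutes.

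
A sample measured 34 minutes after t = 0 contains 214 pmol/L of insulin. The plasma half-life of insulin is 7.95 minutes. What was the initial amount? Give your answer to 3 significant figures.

Number of half-lives elapsed: n = 34/7.95 ≈ 4.2767.
A₀ = A × 2^n = 214 × 2^4.2767 = 214 × 19.383 ≈ 4148 pmol/L.

4150 pmol/L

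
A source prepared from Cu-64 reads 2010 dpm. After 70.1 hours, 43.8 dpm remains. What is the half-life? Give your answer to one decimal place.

A/A₀ = 43.8/2010 ≈ 0.021791.
n = log₂(45.89) ≈ 5.5201 half-lives elapsed in 70.1 hours.
t½ = 70.1/5.5201 ≈ 12.699 hours.

12.7 hours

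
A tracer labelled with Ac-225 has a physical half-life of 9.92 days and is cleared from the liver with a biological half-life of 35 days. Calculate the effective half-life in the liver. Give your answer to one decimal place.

1/t_eff = 1/t_phys + 1/t_biol = 1/9.92 + 1/35 = 0.12938 per day.
t_eff = 9.92 × 35 / (9.92 + 35) ≈ 7.7293 days.

7.7 days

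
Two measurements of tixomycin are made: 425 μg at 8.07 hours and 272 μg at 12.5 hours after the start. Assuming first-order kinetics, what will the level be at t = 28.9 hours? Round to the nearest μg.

Over Δt = 12.5 − 8.07 = 4.43 hours, the level fell by a factor of 425/272 ≈ 1.5625.
n = log₂(1.5625) ≈ 0.64386 half-lives, so t½ = 4.43/0.64386 ≈ 6.8804 hours.
From t = 12.5 to t = 28.9: 272 × (1/2)^((28.9−12.5)/6.8804) ≈ 52.124 μg.

52 μg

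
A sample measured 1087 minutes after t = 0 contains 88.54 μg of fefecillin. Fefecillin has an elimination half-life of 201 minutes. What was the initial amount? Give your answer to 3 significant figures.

3760 μg

Number of half-lives elapsed: n = 1087/201 ≈ 5.408.
A₀ = A × 2^n = 88.54 × 2^5.408 = 88.54 × 42.458 ≈ 3759.2 μg.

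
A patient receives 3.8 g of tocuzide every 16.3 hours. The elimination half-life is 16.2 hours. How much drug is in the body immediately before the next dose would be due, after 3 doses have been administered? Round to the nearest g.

3 g

The 3 doses were given 48.9, 32.6, 16.3 hours ago.
Total = 3.8·(1/2)^(48.9/16.2) + 3.8·(1/2)^(32.6/16.2) + 3.8·(1/2)^(16.3/16.2)
      = 0.46894 + 0.94191 + 1.8919 ≈ 3.3027 g.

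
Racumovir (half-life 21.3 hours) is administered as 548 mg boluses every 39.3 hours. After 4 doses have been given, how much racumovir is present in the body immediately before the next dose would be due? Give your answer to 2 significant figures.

210 mg

The 4 doses were given 157.2, 117.9, 78.6, 39.3 hours ago.
Total = 548·(1/2)^(157.2/21.3) + 548·(1/2)^(117.9/21.3) + 548·(1/2)^(78.6/21.3) + 548·(1/2)^(39.3/21.3)
      = 3.2892 + 11.817 + 42.456 + 152.53 ≈ 210.09 mg.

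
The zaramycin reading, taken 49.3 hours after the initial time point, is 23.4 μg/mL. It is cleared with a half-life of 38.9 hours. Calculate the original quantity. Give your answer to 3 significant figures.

56.3 μg/mL

Number of half-lives elapsed: n = 49.3/38.9 ≈ 1.2674.
A₀ = A × 2^n = 23.4 × 2^1.2674 = 23.4 × 2.4072 ≈ 56.328 μg/mL.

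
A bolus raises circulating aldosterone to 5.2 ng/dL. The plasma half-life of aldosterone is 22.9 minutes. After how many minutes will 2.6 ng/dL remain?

2.6/5.2 = 1/2, so 1 half-life has elapsed.
t = 1 × 22.9 = 22.9 minutes.

22.9 minutes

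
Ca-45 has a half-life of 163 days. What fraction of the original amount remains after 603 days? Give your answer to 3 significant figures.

0.0770

n = 603/163 ≈ 3.6994 half-lives.
Fraction remaining = (1/2)^3.6994 ≈ 0.076979.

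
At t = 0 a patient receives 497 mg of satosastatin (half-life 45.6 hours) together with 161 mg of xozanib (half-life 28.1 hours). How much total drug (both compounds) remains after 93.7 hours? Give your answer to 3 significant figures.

136 mg

satosastatin: 497 × (1/2)^(93.7/45.6) = 497 × (1/2)^2.0548 ≈ 119.62 mg.
xozanib: 161 × (1/2)^(93.7/28.1) = 161 × (1/2)^3.3345 ≈ 15.96 mg.
Total = 119.62 + 15.96 ≈ 135.58 mg.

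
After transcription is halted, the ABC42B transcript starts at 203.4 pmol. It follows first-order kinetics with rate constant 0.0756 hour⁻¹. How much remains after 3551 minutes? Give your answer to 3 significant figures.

2.32 pmol

t½ = ln 2 / k = 0.69315 / 0.0756 ≈ 9.1686 hours.
Convert the elapsed time: 3551 minutes = 59.1833 hours.
Number of half-lives: n = 59.1833/9.1686 ≈ 6.455.
Remaining = 203.4 × (1/2)^6.455 = 203.4 × 0.011399 ≈ 2.3185 pmol.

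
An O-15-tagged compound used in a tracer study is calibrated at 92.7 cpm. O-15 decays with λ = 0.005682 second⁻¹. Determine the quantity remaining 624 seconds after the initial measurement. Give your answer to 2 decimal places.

2.67 cpm

t½ = ln 2 / λ = 0.69315 / 0.005682 ≈ 121.99 seconds.
Number of half-lives: n = 624/121.99 ≈ 5.1152.
Remaining = 92.7 × (1/2)^5.1152 = 92.7 × 0.028852 ≈ 2.6746 cpm.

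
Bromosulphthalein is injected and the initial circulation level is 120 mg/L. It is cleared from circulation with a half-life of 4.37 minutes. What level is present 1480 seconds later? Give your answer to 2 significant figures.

2.4 mg/L

Convert the elapsed time: 1480 seconds = 24.6667 minutes.
Number of half-lives: n = 24.6667/4.37 ≈ 5.6445.
Remaining = 120 × (1/2)^5.6445 = 120 × 0.01999 ≈ 2.3989 mg/L.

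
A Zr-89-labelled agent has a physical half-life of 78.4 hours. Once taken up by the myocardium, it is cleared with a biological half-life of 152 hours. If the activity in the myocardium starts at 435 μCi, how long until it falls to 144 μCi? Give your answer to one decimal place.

82.5 hours

1/t_eff = 1/t_phys + 1/t_biol = 1/78.4 + 1/152 = 0.019334 per hour.
t_eff = 78.4 × 152 / (78.4 + 152) ≈ 51.722 hours.
n = log₂(435/144) ≈ 1.5949; t = 1.5949 × 51.722 ≈ 82.494 hours.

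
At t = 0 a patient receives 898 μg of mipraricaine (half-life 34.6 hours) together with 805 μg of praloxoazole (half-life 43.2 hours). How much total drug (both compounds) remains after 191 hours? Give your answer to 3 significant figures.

57.1 μg

mipraricaine: 898 × (1/2)^(191/34.6) = 898 × (1/2)^5.5202 ≈ 19.567 μg.
praloxoazole: 805 × (1/2)^(191/43.2) = 805 × (1/2)^4.4213 ≈ 37.571 μg.
Total = 19.567 + 37.571 ≈ 57.138 μg.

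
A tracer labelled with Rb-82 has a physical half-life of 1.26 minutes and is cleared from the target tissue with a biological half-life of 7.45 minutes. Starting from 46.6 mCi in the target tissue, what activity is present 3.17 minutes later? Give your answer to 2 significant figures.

6.1 mCi

1/t_eff = 1/t_phys + 1/t_biol = 1/1.26 + 1/7.45 = 0.92788 per minute.
t_eff = 1.26 × 7.45 / (1.26 + 7.45) ≈ 1.0777 minutes.
Remaining = 46.6 × (1/2)^(3.17/1.0777) = 46.6 × (1/2)^2.9414 ≈ 6.0666 mCi.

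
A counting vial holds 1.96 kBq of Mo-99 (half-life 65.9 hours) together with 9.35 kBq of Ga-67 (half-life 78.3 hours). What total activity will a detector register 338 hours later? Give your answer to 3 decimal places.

0.525 kBq

Mo-99: 1.96 × (1/2)^(338/65.9) = 1.96 × (1/2)^5.129 ≈ 0.056012 kBq.
Ga-67: 9.35 × (1/2)^(338/78.3) = 9.35 × (1/2)^4.3167 ≈ 0.46919 kBq.
Total = 0.056012 + 0.46919 ≈ 0.5252 kBq.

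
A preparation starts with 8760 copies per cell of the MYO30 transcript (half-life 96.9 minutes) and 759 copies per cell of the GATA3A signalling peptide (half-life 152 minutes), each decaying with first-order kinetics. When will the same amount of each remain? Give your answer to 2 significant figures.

940 minutes

Set 8760·(1/2)^(t/96.9) = 759·(1/2)^(t/152).
Taking log₂: log₂(8760/759) = t·(1/96.9 − 1/152).
log₂(11.542) = 3.5288; 1/96.9 − 1/152 = 0.003741.
t = 3.5288 / 0.003741 ≈ 943.27 minutes.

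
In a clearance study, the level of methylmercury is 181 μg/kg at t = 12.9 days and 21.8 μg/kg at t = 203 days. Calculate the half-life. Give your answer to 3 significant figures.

62.3 days

Over Δt = 203 − 12.9 = 190.1 days, the level fell by a factor of 181/21.8 ≈ 8.3028.
n = log₂(8.3028) ≈ 3.0536 half-lives, so t½ = 190.1/3.0536 ≈ 62.255 days.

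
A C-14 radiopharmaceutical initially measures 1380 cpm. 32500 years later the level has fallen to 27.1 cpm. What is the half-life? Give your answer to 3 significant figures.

A/A₀ = 27.1/1380 ≈ 0.019638.
n = log₂(50.923) ≈ 5.6702 half-lives elapsed in 32500 years.
t½ = 32500/5.6702 ≈ 5731.7 years.

5730 years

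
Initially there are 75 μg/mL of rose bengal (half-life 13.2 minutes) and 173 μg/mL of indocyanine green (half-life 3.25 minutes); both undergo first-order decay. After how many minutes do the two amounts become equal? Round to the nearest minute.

Set 75·(1/2)^(t/13.2) = 173·(1/2)^(t/3.25).
Taking log₂: log₂(75/173) = t·(1/13.2 − 1/3.25).
log₂(0.43353) = -1.2058; 1/13.2 − 1/3.25 = -0.23193.
t = -1.2058 / -0.23193 ≈ 5.1989 minutes.

5 minutes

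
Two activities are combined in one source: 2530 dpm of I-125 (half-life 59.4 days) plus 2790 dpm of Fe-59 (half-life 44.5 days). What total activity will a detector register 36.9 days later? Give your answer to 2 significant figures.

3200 dpm

I-125: 2530 × (1/2)^(36.9/59.4) = 2530 × (1/2)^0.62121 ≈ 1644.8 dpm.
Fe-59: 2790 × (1/2)^(36.9/44.5) = 2790 × (1/2)^0.82921 ≈ 1570.3 dpm.
Total = 1644.8 + 1570.3 ≈ 3215.1 dpm.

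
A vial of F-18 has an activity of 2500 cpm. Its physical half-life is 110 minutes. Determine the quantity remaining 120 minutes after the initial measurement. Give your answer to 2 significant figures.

1200 cpm

Number of half-lives: n = 120/110 ≈ 1.0909.
Remaining = 2500 × (1/2)^1.0909 = 2500 × 0.46947 ≈ 1173.7 cpm.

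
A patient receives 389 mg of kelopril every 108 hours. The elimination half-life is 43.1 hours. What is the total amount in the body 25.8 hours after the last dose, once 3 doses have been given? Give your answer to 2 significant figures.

310 mg

The 3 doses were given 241.8, 133.8, 25.8 hours ago.
Total = 389·(1/2)^(241.8/43.1) + 389·(1/2)^(133.8/43.1) + 389·(1/2)^(25.8/43.1)
      = 7.9636 + 45.23 + 256.89 ≈ 310.09 mg.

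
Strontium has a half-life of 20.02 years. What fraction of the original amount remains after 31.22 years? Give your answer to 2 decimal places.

0.34

n = 31.22/20.02 ≈ 1.5594 half-lives.
Fraction remaining = (1/2)^1.5594 ≈ 0.33928.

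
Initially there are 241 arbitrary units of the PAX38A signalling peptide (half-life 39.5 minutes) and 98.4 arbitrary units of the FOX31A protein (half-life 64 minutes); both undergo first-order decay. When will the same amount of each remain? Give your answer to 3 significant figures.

Set 241·(1/2)^(t/39.5) = 98.4·(1/2)^(t/64).
Taking log₂: log₂(241/98.4) = t·(1/39.5 − 1/64).
log₂(2.4492) = 1.2923; 1/39.5 − 1/64 = 0.0096915.
t = 1.2923 / 0.0096915 ≈ 133.34 minutes.

133 minutes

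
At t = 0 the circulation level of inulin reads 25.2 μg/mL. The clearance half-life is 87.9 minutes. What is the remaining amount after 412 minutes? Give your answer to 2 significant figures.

0.98 μg/mL

Number of half-lives: n = 412/87.9 ≈ 4.6871.
Remaining = 25.2 × (1/2)^4.6871 = 25.2 × 0.038818 ≈ 0.9782 μg/mL.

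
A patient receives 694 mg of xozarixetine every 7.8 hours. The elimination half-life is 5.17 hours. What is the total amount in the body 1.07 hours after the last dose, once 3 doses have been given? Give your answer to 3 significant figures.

The 3 doses were given 16.67, 8.87, 1.07 hours ago.
Total = 694·(1/2)^(16.67/5.17) + 694·(1/2)^(8.87/5.17) + 694·(1/2)^(1.07/5.17)
      = 74.255 + 211.3 + 601.25 ≈ 886.8 mg.

887 mg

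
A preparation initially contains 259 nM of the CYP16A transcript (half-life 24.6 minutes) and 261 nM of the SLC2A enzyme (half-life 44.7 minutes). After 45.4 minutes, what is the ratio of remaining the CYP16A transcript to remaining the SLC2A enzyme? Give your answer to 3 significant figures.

0.558

CYP16A transcript: 259 × (1/2)^(45.4/24.6) = 259 × (1/2)^1.8455 ≈ 72.068 nM.
SLC2A enzyme: 261 × (1/2)^(45.4/44.7) = 261 × (1/2)^1.0157 ≈ 129.09 nM.
Ratio ≈ 72.068 / 129.09 ≈ 0.55827.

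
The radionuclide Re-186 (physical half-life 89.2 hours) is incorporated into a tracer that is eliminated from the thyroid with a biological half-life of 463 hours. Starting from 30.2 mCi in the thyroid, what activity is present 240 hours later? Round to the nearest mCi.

3 mCi

1/t_eff = 1/t_phys + 1/t_biol = 1/89.2 + 1/463 = 0.013371 per hour.
t_eff = 89.2 × 463 / (89.2 + 463) ≈ 74.791 hours.
Remaining = 30.2 × (1/2)^(240/74.791) = 30.2 × (1/2)^3.2089 ≈ 3.266 mCi.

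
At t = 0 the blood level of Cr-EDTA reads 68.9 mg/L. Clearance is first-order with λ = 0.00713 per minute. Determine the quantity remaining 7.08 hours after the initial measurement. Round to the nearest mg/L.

3 mg/L

t½ = ln 2 / λ = 0.69315 / 0.00713 ≈ 97.216 minutes.
Convert the elapsed time: 7.08 hours = 424.8 minutes.
Number of half-lives: n = 424.8/97.216 ≈ 4.3697.
Remaining = 68.9 × (1/2)^4.3697 = 68.9 × 0.048372 ≈ 3.3329 mg/L.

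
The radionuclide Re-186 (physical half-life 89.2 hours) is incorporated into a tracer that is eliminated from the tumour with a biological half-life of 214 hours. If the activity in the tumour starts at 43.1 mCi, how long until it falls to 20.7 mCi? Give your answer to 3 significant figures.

66.6 hours

1/t_eff = 1/t_phys + 1/t_biol = 1/89.2 + 1/214 = 0.015884 per hour.
t_eff = 89.2 × 214 / (89.2 + 214) ≈ 62.958 hours.
n = log₂(43.1/20.7) ≈ 1.0581; t = 1.0581 × 62.958 ≈ 66.613 hours.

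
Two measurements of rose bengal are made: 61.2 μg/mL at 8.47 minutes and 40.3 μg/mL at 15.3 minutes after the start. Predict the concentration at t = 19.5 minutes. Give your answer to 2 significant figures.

Over Δt = 15.3 − 8.47 = 6.83 minutes, the level fell by a factor of 61.2/40.3 ≈ 1.5186.
n = log₂(1.5186) ≈ 0.60275 half-lives, so t½ = 6.83/0.60275 ≈ 11.331 minutes.
From t = 15.3 to t = 19.5: 40.3 × (1/2)^((19.5−15.3)/11.331) ≈ 31.169 μg/mL.

31 μg/mL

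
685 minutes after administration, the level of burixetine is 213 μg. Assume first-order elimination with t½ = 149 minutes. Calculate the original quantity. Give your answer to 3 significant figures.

5160 μg

Number of half-lives elapsed: n = 685/149 ≈ 4.5973.
A₀ = A × 2^n = 213 × 2^4.5973 = 213 × 24.206 ≈ 5156 μg.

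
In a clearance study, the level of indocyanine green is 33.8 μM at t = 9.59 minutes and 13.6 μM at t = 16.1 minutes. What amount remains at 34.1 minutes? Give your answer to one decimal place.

1.1 μM

Over Δt = 16.1 − 9.59 = 6.51 minutes, the level fell by a factor of 33.8/13.6 ≈ 2.4853.
n = log₂(2.4853) ≈ 1.3134 half-lives, so t½ = 6.51/1.3134 ≈ 4.9565 minutes.
From t = 16.1 to t = 34.1: 13.6 × (1/2)^((34.1−16.1)/4.9565) ≈ 1.0973 μM.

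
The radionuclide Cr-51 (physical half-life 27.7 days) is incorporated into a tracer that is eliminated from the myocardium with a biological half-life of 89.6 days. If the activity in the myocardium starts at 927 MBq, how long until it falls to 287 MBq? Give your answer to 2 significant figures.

36 days

1/t_eff = 1/t_phys + 1/t_biol = 1/27.7 + 1/89.6 = 0.047262 per day.
t_eff = 27.7 × 89.6 / (27.7 + 89.6) ≈ 21.159 days.
n = log₂(927/287) ≈ 1.6915; t = 1.6915 × 21.159 ≈ 35.79 days.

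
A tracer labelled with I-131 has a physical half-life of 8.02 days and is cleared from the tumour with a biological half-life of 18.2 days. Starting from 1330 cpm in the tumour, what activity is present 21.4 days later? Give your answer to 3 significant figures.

1/t_eff = 1/t_phys + 1/t_biol = 1/8.02 + 1/18.2 = 0.17963 per day.
t_eff = 8.02 × 18.2 / (8.02 + 18.2) ≈ 5.5669 days.
Remaining = 1330 × (1/2)^(21.4/5.5669) = 1330 × (1/2)^3.8442 ≈ 92.608 cpm.

92.6 cpm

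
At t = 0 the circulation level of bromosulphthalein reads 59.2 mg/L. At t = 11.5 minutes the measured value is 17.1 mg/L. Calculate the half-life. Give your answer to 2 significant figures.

A/A₀ = 17.1/59.2 ≈ 0.28885.
n = log₂(3.462) ≈ 1.7916 half-lives elapsed in 11.5 minutes.
t½ = 11.5/1.7916 ≈ 6.4188 minutes.

6.4 minutes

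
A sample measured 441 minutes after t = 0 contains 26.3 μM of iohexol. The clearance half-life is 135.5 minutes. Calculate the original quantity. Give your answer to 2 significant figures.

250 μM

Number of half-lives elapsed: n = 441/135.5 ≈ 3.2546.
A₀ = A × 2^n = 26.3 × 2^3.2546 = 26.3 × 9.5441 ≈ 251.01 μM.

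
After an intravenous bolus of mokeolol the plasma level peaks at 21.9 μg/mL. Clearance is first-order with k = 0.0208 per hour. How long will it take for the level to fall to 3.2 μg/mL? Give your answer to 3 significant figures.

t½ = ln 2 / k = 0.69315 / 0.0208 ≈ 33.324 hours.
Fraction remaining = 3.2/21.9 ≈ 0.14612.
n = log₂(21.9/3.2) = ln(6.8437)/ln 2 ≈ 2.7748 half-lives.
t = n × t½ = 2.7748 × 33.324 ≈ 92.468 hours.

92.5 hours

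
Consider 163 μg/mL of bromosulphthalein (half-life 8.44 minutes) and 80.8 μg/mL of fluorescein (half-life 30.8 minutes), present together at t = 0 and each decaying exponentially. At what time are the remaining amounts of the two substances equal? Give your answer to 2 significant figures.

12 minutes

Set 163·(1/2)^(t/8.44) = 80.8·(1/2)^(t/30.8).
Taking log₂: log₂(163/80.8) = t·(1/8.44 − 1/30.8).
log₂(2.0173) = 1.0124; 1/8.44 − 1/30.8 = 0.086016.
t = 1.0124 / 0.086016 ≈ 11.77 minutes.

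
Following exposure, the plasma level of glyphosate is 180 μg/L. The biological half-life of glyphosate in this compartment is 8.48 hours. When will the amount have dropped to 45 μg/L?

16.96 hours

45/180 = 1/4, so 2 half-lives have elapsed.
t = 2 × 8.48 = 16.96 hours.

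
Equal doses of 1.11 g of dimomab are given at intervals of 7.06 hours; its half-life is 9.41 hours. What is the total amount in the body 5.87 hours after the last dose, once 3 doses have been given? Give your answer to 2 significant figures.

The 3 doses were given 19.99, 12.93, 5.87 hours ago.
Total = 1.11·(1/2)^(19.99/9.41) + 1.11·(1/2)^(12.93/9.41) + 1.11·(1/2)^(5.87/9.41)
      = 0.25459 + 0.42824 + 0.72034 ≈ 1.4032 g.

1.4 g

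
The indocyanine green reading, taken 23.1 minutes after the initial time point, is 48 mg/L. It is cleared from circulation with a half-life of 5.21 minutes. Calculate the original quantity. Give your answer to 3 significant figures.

1040 mg/L

Number of half-lives elapsed: n = 23.1/5.21 ≈ 4.4338.
A₀ = A × 2^n = 48 × 2^4.4338 = 48 × 21.612 ≈ 1037.4 mg/L.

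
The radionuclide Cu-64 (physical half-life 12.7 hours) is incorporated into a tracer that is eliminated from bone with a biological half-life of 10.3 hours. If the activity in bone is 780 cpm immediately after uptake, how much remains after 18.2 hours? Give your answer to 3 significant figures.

1/t_eff = 1/t_phys + 1/t_biol = 1/12.7 + 1/10.3 = 0.17583 per hour.
t_eff = 12.7 × 10.3 / (12.7 + 10.3) ≈ 5.6874 hours.
Remaining = 780 × (1/2)^(18.2/5.6874) = 780 × (1/2)^3.2001 ≈ 84.875 cpm.

84.9 cpm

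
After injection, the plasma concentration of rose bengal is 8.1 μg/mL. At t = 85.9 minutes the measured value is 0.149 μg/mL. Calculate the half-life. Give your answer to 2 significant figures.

15 minutes

A/A₀ = 0.149/8.1 ≈ 0.018395.
n = log₂(54.362) ≈ 5.7645 half-lives elapsed in 85.9 minutes.
t½ = 85.9/5.7645 ≈ 14.901 minutes.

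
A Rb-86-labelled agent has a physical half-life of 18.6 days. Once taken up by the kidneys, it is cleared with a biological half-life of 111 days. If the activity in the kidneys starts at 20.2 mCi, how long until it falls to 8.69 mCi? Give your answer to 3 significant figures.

19.4 days

1/t_eff = 1/t_phys + 1/t_biol = 1/18.6 + 1/111 = 0.062772 per day.
t_eff = 18.6 × 111 / (18.6 + 111) ≈ 15.931 days.
n = log₂(20.2/8.69) ≈ 1.2169; t = 1.2169 × 15.931 ≈ 19.386 days.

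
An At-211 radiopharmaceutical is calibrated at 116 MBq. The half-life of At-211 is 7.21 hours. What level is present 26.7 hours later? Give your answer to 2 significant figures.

8.9 MBq

Number of half-lives: n = 26.7/7.21 ≈ 3.7032.
Remaining = 116 × (1/2)^3.7032 = 116 × 0.076777 ≈ 8.9061 MBq.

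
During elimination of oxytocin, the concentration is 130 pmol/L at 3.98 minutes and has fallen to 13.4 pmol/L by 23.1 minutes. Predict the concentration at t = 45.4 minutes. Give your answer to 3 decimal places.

Over Δt = 23.1 − 3.98 = 19.12 minutes, the level fell by a factor of 130/13.4 ≈ 9.7015.
n = log₂(9.7015) ≈ 3.2782 half-lives, so t½ = 19.12/3.2782 ≈ 5.8325 minutes.
From t = 23.1 to t = 45.4: 13.4 × (1/2)^((45.4−23.1)/5.8325) ≈ 0.94654 pmol/L.

0.947 pmol/L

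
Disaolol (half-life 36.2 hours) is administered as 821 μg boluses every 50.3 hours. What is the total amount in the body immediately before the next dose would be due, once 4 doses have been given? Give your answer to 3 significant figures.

The 4 doses were given 201.2, 150.9, 100.6, 50.3 hours ago.
Total = 821·(1/2)^(201.2/36.2) + 821·(1/2)^(150.9/36.2) + 821·(1/2)^(100.6/36.2) + 821·(1/2)^(50.3/36.2)
      = 17.427 + 45.656 + 119.61 + 313.37 ≈ 496.07 μg.

496 μg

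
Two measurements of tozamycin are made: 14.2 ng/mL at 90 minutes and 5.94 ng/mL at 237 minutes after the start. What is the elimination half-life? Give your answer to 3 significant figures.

Over Δt = 237 − 90 = 147 minutes, the level fell by a factor of 14.2/5.94 ≈ 2.3906.
n = log₂(2.3906) ≈ 1.2574 half-lives, so t½ = 147/1.2574 ≈ 116.91 minutes.

117 minutes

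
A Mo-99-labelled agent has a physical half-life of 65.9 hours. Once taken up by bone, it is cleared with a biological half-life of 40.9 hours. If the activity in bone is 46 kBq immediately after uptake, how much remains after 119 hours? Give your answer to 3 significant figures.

1.75 kBq

1/t_eff = 1/t_phys + 1/t_biol = 1/65.9 + 1/40.9 = 0.039624 per hour.
t_eff = 65.9 × 40.9 / (65.9 + 40.9) ≈ 25.237 hours.
Remaining = 46 × (1/2)^(119/25.237) = 46 × (1/2)^4.7153 ≈ 1.7511 kBq.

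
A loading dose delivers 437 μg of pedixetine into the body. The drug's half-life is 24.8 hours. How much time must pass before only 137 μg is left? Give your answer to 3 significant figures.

Fraction remaining = 137/437 ≈ 0.3135.
n = log₂(437/137) = ln(3.1898)/ln 2 ≈ 1.6735 half-lives.
t = n × t½ = 1.6735 × 24.8 ≈ 41.502 hours.

41.5 hours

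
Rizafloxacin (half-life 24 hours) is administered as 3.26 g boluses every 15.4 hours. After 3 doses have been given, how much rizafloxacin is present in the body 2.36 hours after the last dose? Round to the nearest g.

6 g

The 3 doses were given 33.16, 17.76, 2.36 hours ago.
Total = 3.26·(1/2)^(33.16/24) + 3.26·(1/2)^(17.76/24) + 3.26·(1/2)^(2.36/24)
      = 1.2511 + 1.9519 + 3.0452 ≈ 6.2482 g.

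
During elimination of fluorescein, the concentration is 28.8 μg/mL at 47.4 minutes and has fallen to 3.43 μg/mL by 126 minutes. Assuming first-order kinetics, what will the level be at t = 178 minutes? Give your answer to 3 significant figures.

Over Δt = 126 − 47.4 = 78.6 minutes, the level fell by a factor of 28.8/3.43 ≈ 8.3965.
n = log₂(8.3965) ≈ 3.0698 half-lives, so t½ = 78.6/3.0698 ≈ 25.604 minutes.
From t = 126 to t = 178: 3.43 × (1/2)^((178−126)/25.604) ≈ 0.83933 μg/mL.

0.839 μg/mL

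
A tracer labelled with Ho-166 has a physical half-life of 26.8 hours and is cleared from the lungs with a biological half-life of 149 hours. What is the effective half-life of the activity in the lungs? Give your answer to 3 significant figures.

22.7 hours

1/t_eff = 1/t_phys + 1/t_biol = 1/26.8 + 1/149 = 0.044025 per hour.
t_eff = 26.8 × 149 / (26.8 + 149) ≈ 22.714 hours.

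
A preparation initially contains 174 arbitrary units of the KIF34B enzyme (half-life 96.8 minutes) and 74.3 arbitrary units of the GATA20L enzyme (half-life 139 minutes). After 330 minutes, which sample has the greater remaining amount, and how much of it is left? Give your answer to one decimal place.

KIF34B enzyme, 16.4 arbitrary units

KIF34B enzyme: 174 × (1/2)^3.4091 ≈ 16.38 arbitrary units.
GATA20L enzyme: 74.3 × (1/2)^2.3741 ≈ 14.332 arbitrary units.
KIF34B enzyme has more remaining, at ≈ 16.38 arbitrary units.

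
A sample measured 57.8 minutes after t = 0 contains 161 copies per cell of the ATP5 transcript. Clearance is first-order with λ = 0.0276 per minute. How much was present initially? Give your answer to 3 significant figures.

t½ = ln 2 / λ = 0.69315 / 0.0276 ≈ 25.114 minutes.
Number of half-lives elapsed: n = 57.8/25.114 ≈ 2.3015.
A₀ = A × 2^n = 161 × 2^2.3015 = 161 × 4.9297 ≈ 793.68 copies per cell.

794 copies per cell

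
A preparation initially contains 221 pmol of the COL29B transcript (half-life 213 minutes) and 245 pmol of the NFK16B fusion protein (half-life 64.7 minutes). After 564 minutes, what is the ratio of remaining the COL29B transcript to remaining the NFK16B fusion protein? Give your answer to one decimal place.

COL29B transcript: 221 × (1/2)^(564/213) = 221 × (1/2)^2.6479 ≈ 35.261 pmol.
NFK16B fusion protein: 245 × (1/2)^(564/64.7) = 245 × (1/2)^8.7172 ≈ 0.58216 pmol.
Ratio ≈ 35.261 / 0.58216 ≈ 60.57.

60.6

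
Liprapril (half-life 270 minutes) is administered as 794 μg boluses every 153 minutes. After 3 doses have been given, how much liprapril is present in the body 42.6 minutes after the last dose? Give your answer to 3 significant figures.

The 3 doses were given 348.6, 195.6, 42.6 minutes ago.
Total = 794·(1/2)^(348.6/270) + 794·(1/2)^(195.6/270) + 794·(1/2)^(42.6/270)
      = 324.46 + 480.55 + 711.75 ≈ 1516.8 μg.

1520 μg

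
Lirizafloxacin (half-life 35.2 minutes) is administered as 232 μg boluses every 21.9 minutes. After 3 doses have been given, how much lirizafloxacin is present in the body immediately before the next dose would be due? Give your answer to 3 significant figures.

312 μg

The 3 doses were given 65.7, 43.8, 21.9 minutes ago.
Total = 232·(1/2)^(65.7/35.2) + 232·(1/2)^(43.8/35.2) + 232·(1/2)^(21.9/35.2)
      = 63.624 + 97.929 + 150.73 ≈ 312.28 μg.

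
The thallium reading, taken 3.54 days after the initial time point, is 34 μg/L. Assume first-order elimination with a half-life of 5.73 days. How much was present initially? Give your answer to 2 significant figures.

52 μg/L

Number of half-lives elapsed: n = 3.54/5.73 ≈ 0.6178.
A₀ = A × 2^n = 34 × 2^0.6178 = 34 × 1.5345 ≈ 52.174 μg/L.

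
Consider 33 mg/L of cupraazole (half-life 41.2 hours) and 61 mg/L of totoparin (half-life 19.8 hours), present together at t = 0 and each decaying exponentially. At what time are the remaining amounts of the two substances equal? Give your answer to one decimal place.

Set 33·(1/2)^(t/41.2) = 61·(1/2)^(t/19.8).
Taking log₂: log₂(33/61) = t·(1/41.2 − 1/19.8).
log₂(0.54098) = -0.88634; 1/41.2 − 1/19.8 = -0.026233.
t = -0.88634 / -0.026233 ≈ 33.787 hours.

33.8 hours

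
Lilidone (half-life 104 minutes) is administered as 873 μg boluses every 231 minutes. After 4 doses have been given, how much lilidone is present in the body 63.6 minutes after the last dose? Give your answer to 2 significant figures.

730 μg

The 4 doses were given 756.6, 525.6, 294.6, 63.6 minutes ago.
Total = 873·(1/2)^(756.6/104) + 873·(1/2)^(525.6/104) + 873·(1/2)^(294.6/104) + 873·(1/2)^(63.6/104)
      = 5.6366 + 26.282 + 122.54 + 571.38 ≈ 725.84 μg.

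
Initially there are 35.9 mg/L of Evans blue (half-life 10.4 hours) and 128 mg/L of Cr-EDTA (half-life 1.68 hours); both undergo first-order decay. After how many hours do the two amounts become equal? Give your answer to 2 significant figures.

Set 35.9·(1/2)^(t/10.4) = 128·(1/2)^(t/1.68).
Taking log₂: log₂(35.9/128) = t·(1/10.4 − 1/1.68).
log₂(0.28047) = -1.8341; 1/10.4 − 1/1.68 = -0.49908.
t = -1.8341 / -0.49908 ≈ 3.6749 hours.

3.7 hours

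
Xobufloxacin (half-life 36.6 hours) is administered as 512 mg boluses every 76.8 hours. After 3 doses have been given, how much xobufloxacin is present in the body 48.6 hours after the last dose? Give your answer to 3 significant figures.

The 3 doses were given 202.2, 125.4, 48.6 hours ago.
Total = 512·(1/2)^(202.2/36.6) + 512·(1/2)^(125.4/36.6) + 512·(1/2)^(48.6/36.6)
      = 11.123 + 47.629 + 203.96 ≈ 262.71 mg.

263 mg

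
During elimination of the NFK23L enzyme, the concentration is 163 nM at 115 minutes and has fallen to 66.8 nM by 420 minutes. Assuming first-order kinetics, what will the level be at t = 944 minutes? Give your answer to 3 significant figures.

14.4 nM

Over Δt = 420 − 115 = 305 minutes, the level fell by a factor of 163/66.8 ≈ 2.4401.
n = log₂(2.4401) ≈ 1.287 half-lives, so t½ = 305/1.287 ≈ 236.99 minutes.
From t = 420 to t = 944: 66.8 × (1/2)^((944−420)/236.99) ≈ 14.428 nM.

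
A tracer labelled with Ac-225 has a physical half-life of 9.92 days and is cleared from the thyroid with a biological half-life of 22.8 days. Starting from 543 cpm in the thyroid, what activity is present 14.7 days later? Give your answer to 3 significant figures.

124 cpm

1/t_eff = 1/t_phys + 1/t_biol = 1/9.92 + 1/22.8 = 0.14467 per day.
t_eff = 9.92 × 22.8 / (9.92 + 22.8) ≈ 6.9125 days.
Remaining = 543 × (1/2)^(14.7/6.9125) = 543 × (1/2)^2.1266 ≈ 124.35 cpm.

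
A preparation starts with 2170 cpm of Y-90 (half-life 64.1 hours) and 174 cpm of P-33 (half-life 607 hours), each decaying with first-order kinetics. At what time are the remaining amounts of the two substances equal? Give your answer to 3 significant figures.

261 hours

Set 2170·(1/2)^(t/64.1) = 174·(1/2)^(t/607).
Taking log₂: log₂(2170/174) = t·(1/64.1 − 1/607).
log₂(12.471) = 3.6405; 1/64.1 − 1/607 = 0.013953.
t = 3.6405 / 0.013953 ≈ 260.91 hours.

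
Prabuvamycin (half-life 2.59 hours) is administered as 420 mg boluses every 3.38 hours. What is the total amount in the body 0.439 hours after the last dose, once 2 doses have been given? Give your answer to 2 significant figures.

The 2 doses were given 3.819, 0.439 hours ago.
Total = 420·(1/2)^(3.819/2.59) + 420·(1/2)^(0.439/2.59)
      = 151.14 + 373.44 ≈ 524.58 mg.

520 mg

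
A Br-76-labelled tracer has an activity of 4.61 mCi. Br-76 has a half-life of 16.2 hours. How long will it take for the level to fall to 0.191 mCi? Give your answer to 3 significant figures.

74.4 hours

Fraction remaining = 0.191/4.61 ≈ 0.041432.
n = log₂(4.61/0.191) = ln(24.136)/ln 2 ≈ 4.5931 half-lives.
t = n × t½ = 4.5931 × 16.2 ≈ 74.409 hours.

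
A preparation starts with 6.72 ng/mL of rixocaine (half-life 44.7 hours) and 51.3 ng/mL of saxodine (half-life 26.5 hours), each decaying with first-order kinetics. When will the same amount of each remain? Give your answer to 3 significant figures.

Set 6.72·(1/2)^(t/44.7) = 51.3·(1/2)^(t/26.5).
Taking log₂: log₂(6.72/51.3) = t·(1/44.7 − 1/26.5).
log₂(0.13099) = -2.9324; 1/44.7 − 1/26.5 = -0.015364.
t = -2.9324 / -0.015364 ≈ 190.86 hours.

191 hours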